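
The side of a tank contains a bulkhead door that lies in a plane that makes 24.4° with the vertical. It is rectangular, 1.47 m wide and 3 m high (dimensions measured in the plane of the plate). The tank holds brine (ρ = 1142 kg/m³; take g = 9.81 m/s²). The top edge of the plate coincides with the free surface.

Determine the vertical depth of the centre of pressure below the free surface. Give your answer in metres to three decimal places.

h_p = 1.821 m

γ = ρg = 1142 × 9.81 / 1000 = 11.20302 kN/m³.
The plate makes 24.4° with the vertical, i.e. θ = 90° − 24.4° = 65.6° to the horizontal. Measuring y along the incline from the free-surface line, vertical depth h = y·sinθ with sinθ = 0.910684.
The centroid lies 3/2 = 1.5 m below the top edge, so y_c = 1.5 m and h_c = 1.5 × 0.910684 = 1.36603 m.
A = 1.47 × 3 = 4.41 m².
Resultant F = γ·h_c·A = 11.20302 × 1.36603 × 4.41 = 67.4891 kN.
I_c = b·h³/12 = 1.47 × 3³/12 = 3.3075 m⁴.
Centre of pressure: y_p = y_c + I_c/(y_c·A) = 1.5 + 3.3075/(1.5 × 4.41) = 1.5 + 0.5 = 2 m along the plane.
Vertically, h_p = y_p·sinθ = 2 × 0.910684 = 1.82137 m.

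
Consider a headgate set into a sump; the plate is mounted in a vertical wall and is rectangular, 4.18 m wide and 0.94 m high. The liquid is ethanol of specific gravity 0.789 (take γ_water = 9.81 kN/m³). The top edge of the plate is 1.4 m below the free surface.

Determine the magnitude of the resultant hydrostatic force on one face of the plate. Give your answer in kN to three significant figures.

γ = 0.789 × 9.81 = 7.74009 kN/m³.
The centroid lies 0.94/2 = 0.47 m below the top edge, so the centroid depth is h_c = 1.4 + 0.47 = 1.87 m.
A = 4.18 × 0.94 = 3.9292 m².
Resultant F = γ·h_c·A = 7.74009 × 1.87 × 3.9292 = 56.8711 kN.

F ≈ 56.9 kN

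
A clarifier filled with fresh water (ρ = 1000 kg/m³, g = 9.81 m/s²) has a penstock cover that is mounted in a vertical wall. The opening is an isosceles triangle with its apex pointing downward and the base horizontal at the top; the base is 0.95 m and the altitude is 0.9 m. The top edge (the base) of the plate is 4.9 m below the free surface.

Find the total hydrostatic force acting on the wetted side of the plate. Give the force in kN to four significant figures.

γ = ρg = 1000 × 9.81 = 9810 N/m³ = 9.81 kN/m³.
With the apex down, the centroid sits h/3 = 0.9/3 = 0.3 m below the base (the top edge), so the centroid depth is h_c = 4.9 + 0.3 = 5.2 m.
A = ½ × 0.95 × 0.9 = 0.4275 m².
Resultant F = γ·h_c·A = 9.81 × 5.2 × 0.4275 = 21.8076 kN.

F ≈ 21.81 kN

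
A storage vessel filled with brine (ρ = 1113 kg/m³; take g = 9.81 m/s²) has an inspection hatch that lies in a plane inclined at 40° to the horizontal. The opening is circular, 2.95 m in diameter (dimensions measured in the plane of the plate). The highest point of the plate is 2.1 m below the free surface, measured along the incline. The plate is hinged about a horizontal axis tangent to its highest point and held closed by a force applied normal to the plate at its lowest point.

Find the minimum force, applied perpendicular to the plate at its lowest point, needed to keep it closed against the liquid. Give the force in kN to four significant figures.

P ≈ 94.59 kN

γ = ρg = 1113 × 9.81 / 1000 = 10.91853 kN/m³.
Let θ = 40° be the plate's angle to the horizontal; measure y along the incline from where the plane meets the free surface. Vertical depth h = y·sinθ with sinθ = 0.642788.
The centroid is at the centre, 1.475 m below the top of the plate, so y_c = 2.1 + 1.475 = 3.575 m and h_c = 3.575 × 0.642788 = 2.29797 m.
A = π(1.475)² = 6.83493 m².
Resultant F = γ·h_c·A = 10.91853 × 2.29797 × 6.83493 = 171.491 kN.
I_c = πr⁴/4 = π × 1.475⁴/4 = 3.71756 m⁴.
Centre of pressure: y_p = y_c + I_c/(y_c·A) = 3.575 + 3.71756/(3.575 × 6.83493) = 3.575 + 0.152142 = 3.72714 m along the plane.
The resultant acts 1.475 + 0.152142 = 1.62714 m (along the plate) below the hinge at the top edge, so the moment about the hinge is M = F × 1.62714 = 171.491 × 1.62714 = 279.04 kN·m.
A normal force at the bottom, 2.95 m from the hinge, must supply this moment: P = 279.04/2.95 = 94.5898 kN.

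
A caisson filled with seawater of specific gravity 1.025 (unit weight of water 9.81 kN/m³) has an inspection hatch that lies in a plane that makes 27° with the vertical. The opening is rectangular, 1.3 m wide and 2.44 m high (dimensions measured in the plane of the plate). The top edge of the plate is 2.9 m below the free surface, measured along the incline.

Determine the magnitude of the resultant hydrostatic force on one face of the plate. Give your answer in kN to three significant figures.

F ≈ 117 kN

γ = 1.025 × 9.81 = 10.05525 kN/m³.
The plate makes 27° with the vertical, i.e. θ = 90° − 27° = 63° to the horizontal. Measuring y along the incline from the free-surface line, vertical depth h = y·sinθ with sinθ = 0.891007.
The centroid lies 2.44/2 = 1.22 m below the top edge, so y_c = 2.9 + 1.22 = 4.12 m and h_c = 4.12 × 0.891007 = 3.67095 m.
A = 1.3 × 2.44 = 3.172 m².
Resultant F = γ·h_c·A = 10.05525 × 3.67095 × 3.172 = 117.086 kN.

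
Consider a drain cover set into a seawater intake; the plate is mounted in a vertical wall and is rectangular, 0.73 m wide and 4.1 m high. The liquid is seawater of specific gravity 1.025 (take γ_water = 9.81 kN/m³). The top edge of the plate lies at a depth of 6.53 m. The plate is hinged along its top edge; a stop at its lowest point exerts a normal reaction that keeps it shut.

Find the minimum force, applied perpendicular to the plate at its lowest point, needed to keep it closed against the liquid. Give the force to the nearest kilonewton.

γ = 1.025 × 9.81 = 10.05525 kN/m³.
The centroid lies 4.1/2 = 2.05 m below the top edge, so the centroid depth is h_c = 6.53 + 2.05 = 8.58 m.
A = 0.73 × 4.1 = 2.993 m².
Resultant F = γ·h_c·A = 10.05525 × 8.58 × 2.993 = 258.218 kN.
I_c = b·h³/12 = 0.73 × 4.1³/12 = 4.19269 m⁴.
Centre of pressure: y_p = y_c + I_c/(y_c·A) = 8.58 + 4.19269/(8.58 × 2.993) = 8.58 + 0.163267 = 8.74327 m along the plane.
The resultant acts 2.05 + 0.163267 = 2.21327 m (along the plate) below the hinge at the top edge, so the moment about the hinge is M = F × 2.21327 = 258.218 × 2.21327 = 571.506 kN·m.
A normal force at the bottom, 4.1 m from the hinge, must supply this moment: P = 571.506/4.1 = 139.392 kN.

P ≈ 139 kN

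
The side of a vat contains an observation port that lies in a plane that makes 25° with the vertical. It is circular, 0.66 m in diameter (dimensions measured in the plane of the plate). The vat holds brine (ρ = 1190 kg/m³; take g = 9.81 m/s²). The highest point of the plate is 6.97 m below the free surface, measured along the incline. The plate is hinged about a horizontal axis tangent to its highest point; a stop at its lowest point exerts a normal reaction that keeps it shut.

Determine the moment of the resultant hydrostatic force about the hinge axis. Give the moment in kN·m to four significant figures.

M ≈ 8.818 kN·m

γ = ρg = 1190 × 9.81 / 1000 = 11.6739 kN/m³.
The plate makes 25° with the vertical, i.e. θ = 90° − 25° = 65° to the horizontal. Measuring y along the incline from the free-surface line, vertical depth h = y·sinθ with sinθ = 0.906308.
The centroid is at the centre, 0.33 m below the top of the plate, so y_c = 6.97 + 0.33 = 7.3 m and h_c = 7.3 × 0.906308 = 6.61605 m.
A = π(0.33)² = 0.342119 m².
Resultant F = γ·h_c·A = 11.6739 × 6.61605 × 0.342119 = 26.4236 kN.
I_c = πr⁴/4 = π × 0.33⁴/4 = 0.0093142 m⁴.
Centre of pressure: y_p = y_c + I_c/(y_c·A) = 7.3 + 0.0093142/(7.3 × 0.342119) = 7.3 + 0.00372946 = 7.30373 m along the plane.
The resultant acts 0.33 + 0.00372946 = 0.333729 m (along the plate) below the hinge at the top edge, so the moment about the hinge is M = F × 0.333729 = 26.4236 × 0.333729 = 8.81832 kN·m.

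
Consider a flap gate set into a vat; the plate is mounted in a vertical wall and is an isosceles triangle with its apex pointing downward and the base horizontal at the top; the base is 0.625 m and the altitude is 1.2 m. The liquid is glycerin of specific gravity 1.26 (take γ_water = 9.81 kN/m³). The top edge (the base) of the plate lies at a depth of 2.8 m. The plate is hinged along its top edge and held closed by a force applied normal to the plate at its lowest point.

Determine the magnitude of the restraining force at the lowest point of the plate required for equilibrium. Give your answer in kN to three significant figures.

P ≈ 5.25 kN

γ = 1.26 × 9.81 = 12.3606 kN/m³.
With the apex down, the centroid sits h/3 = 1.2/3 = 0.4 m below the base (the top edge), so the centroid depth is h_c = 2.8 + 0.4 = 3.2 m.
A = ½ × 0.625 × 1.2 = 0.375 m².
Resultant F = γ·h_c·A = 12.3606 × 3.2 × 0.375 = 14.8327 kN.
I_c = b·h³/36 = 0.625 × 1.2³/36 = 0.03 m⁴.
Centre of pressure: y_p = y_c + I_c/(y_c·A) = 3.2 + 0.03/(3.2 × 0.375) = 3.2 + 0.025 = 3.225 m along the plane.
The resultant acts 0.4 + 0.025 = 0.425 m (along the plate) below the hinge at the top edge, so the moment about the hinge is M = F × 0.425 = 14.8327 × 0.425 = 6.3039 kN·m.
A normal force at the bottom, 1.2 m from the hinge, must supply this moment: P = 6.3039/1.2 = 5.25325 kN.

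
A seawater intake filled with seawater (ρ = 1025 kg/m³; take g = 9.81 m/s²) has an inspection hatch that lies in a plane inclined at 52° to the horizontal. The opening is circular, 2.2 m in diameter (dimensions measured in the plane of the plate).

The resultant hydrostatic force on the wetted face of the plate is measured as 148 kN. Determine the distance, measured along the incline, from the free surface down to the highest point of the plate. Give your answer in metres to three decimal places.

γ = ρg = 1025 × 9.81 / 1000 = 10.05525 kN/m³.
A = π(1.1)² = 3.80133 m².
From F = γ·h_c·A, the centroid depth is h_c = 148/(10.05525 × 3.80133) = 3.87198 m.
Let θ = 52° be the plate's angle to the horizontal; measure y along the incline from where the plane meets the free surface. Vertical depth h = y·sinθ with sinθ = 0.788011.
Along the incline, y_c = h_c/sinθ = 3.87198/0.788011 = 4.91361 m.
The centroid is at the centre, 1.1 m below the top of the plate, so the highest point sits at y_top = 4.91361 − 1.1 = 3.81361 m along the incline.

y_top ≈ 3.814 m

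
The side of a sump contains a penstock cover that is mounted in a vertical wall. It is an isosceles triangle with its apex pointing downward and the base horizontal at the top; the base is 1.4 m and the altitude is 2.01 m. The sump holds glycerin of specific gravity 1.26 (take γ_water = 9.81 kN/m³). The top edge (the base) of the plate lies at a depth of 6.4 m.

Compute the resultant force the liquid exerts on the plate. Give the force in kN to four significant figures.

F ≈ 123.0 kN

γ = 1.26 × 9.81 = 12.3606 kN/m³.
With the apex down, the centroid sits h/3 = 2.01/3 = 0.67 m below the base (the top edge), so the centroid depth is h_c = 6.4 + 0.67 = 7.07 m.
A = ½ × 1.4 × 2.01 = 1.407 m².
Resultant F = γ·h_c·A = 12.3606 × 7.07 × 1.407 = 122.957 kN.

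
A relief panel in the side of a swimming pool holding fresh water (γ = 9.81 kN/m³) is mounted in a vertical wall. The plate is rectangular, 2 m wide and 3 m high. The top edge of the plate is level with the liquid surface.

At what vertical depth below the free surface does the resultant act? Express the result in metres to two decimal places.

γ = 9.81 kN/m³.
The centroid lies 3/2 = 1.5 m below the top edge, so the centroid depth is h_c = 1.5 m.
A = 2 × 3 = 6 m².
Resultant F = γ·h_c·A = 9.81 × 1.5 × 6 = 88.29 kN.
I_c = b·h³/12 = 2 × 3³/12 = 4.5 m⁴.
Centre of pressure: y_p = y_c + I_c/(y_c·A) = 1.5 + 4.5/(1.5 × 6) = 1.5 + 0.5 = 2 m along the plane.

h_p = 2.00 m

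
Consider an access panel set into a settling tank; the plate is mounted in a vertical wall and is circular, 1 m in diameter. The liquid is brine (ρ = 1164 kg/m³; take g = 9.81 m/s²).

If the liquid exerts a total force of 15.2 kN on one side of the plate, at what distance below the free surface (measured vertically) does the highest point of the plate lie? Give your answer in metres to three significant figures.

d_top ≈ 1.19 m

γ = ρg = 1164 × 9.81 / 1000 = 11.41884 kN/m³.
A = π(0.5)² = 0.785398 m².
From F = γ·h_c·A, the centroid depth is h_c = 15.2/(11.41884 × 0.785398) = 1.69485 m.
The centroid is at the centre, 0.5 m below the top of the plate, so the highest point sits at h_top = 1.69485 − 0.5 = 1.19485 m below the surface.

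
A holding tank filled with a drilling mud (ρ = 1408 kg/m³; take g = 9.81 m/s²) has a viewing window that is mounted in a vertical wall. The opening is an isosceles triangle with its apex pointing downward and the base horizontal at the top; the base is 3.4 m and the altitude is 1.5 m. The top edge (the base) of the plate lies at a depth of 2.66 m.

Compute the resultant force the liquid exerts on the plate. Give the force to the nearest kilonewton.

F ≈ 111 kN

γ = ρg = 1408 × 9.81 / 1000 = 13.81248 kN/m³.
With the apex down, the centroid sits h/3 = 1.5/3 = 0.5 m below the base (the top edge), so the centroid depth is h_c = 2.66 + 0.5 = 3.16 m.
A = ½ × 3.4 × 1.5 = 2.55 m².
Resultant F = γ·h_c·A = 13.81248 × 3.16 × 2.55 = 111.301 kN.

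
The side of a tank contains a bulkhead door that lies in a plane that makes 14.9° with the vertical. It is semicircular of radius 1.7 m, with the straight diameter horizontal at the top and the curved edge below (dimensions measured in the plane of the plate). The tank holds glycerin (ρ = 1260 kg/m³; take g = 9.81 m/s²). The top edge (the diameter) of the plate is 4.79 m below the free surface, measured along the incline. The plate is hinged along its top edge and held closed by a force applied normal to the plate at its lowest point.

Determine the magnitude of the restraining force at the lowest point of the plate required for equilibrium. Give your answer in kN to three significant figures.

γ = ρg = 1260 × 9.81 / 1000 = 12.3606 kN/m³.
The plate makes 14.9° with the vertical, i.e. θ = 90° − 14.9° = 75.1° to the horizontal. Measuring y along the incline from the free-surface line, vertical depth h = y·sinθ with sinθ = 0.966376.
The centroid of a semicircle lies 4r/(3π) = 0.721502 m from the diameter, here below the top edge, so y_c = 4.79 + 0.721502 = 5.5115 m and h_c = 5.5115 × 0.966376 = 5.32618 m.
A = πr²/2 = π × 1.7²/2 = 4.5396 m².
Resultant F = γ·h_c·A = 12.3606 × 5.32618 × 4.5396 = 298.864 kN.
I_c = (π/8 − 8/(9π))·r⁴ = 0.109757 × 1.7⁴ = 0.916701 m⁴.
Centre of pressure: y_p = y_c + I_c/(y_c·A) = 5.5115 + 0.916701/(5.5115 × 4.5396) = 5.5115 + 0.0366387 = 5.54814 m along the plane.
The resultant acts 0.721502 + 0.0366387 = 0.758141 m (along the plate) below the hinge at the top edge, so the moment about the hinge is M = F × 0.758141 = 298.864 × 0.758141 = 226.581 kN·m.
A normal force at the bottom, 1.7 m from the hinge, must supply this moment: P = 226.581/1.7 = 133.283 kN.

P ≈ 133 kN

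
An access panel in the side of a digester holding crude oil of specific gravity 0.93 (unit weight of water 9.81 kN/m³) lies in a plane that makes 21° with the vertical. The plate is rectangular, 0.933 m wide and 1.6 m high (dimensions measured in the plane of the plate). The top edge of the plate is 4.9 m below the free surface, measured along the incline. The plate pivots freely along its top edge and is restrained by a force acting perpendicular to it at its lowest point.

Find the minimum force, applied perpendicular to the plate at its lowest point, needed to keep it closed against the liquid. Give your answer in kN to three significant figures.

γ = 0.93 × 9.81 = 9.1233 kN/m³.
The plate makes 21° with the vertical, i.e. θ = 90° − 21° = 69° to the horizontal. Measuring y along the incline from the free-surface line, vertical depth h = y·sinθ with sinθ = 0.933580.
The centroid lies 1.6/2 = 0.8 m below the top edge, so y_c = 4.9 + 0.8 = 5.7 m and h_c = 5.7 × 0.933580 = 5.32141 m.
A = 0.933 × 1.6 = 1.4928 m².
Resultant F = γ·h_c·A = 9.1233 × 5.32141 × 1.4928 = 72.4737 kN.
I_c = b·h³/12 = 0.933 × 1.6³/12 = 0.318464 m⁴.
Centre of pressure: y_p = y_c + I_c/(y_c·A) = 5.7 + 0.318464/(5.7 × 1.4928) = 5.7 + 0.0374269 = 5.73743 m along the plane.
The resultant acts 0.8 + 0.0374269 = 0.837427 m (along the plate) below the hinge at the top edge, so the moment about the hinge is M = F × 0.837427 = 72.4737 × 0.837427 = 60.6914 kN·m.
A normal force at the bottom, 1.6 m from the hinge, must supply this moment: P = 60.6914/1.6 = 37.9321 kN.

P ≈ 37.9 kN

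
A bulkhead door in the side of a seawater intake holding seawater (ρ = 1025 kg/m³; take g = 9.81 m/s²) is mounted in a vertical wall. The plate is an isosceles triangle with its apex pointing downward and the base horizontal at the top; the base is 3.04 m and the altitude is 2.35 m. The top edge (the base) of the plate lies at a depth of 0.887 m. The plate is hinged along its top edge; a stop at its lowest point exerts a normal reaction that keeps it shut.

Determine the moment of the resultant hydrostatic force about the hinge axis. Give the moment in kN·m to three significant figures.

M ≈ 58.0 kN·m

γ = ρg = 1025 × 9.81 / 1000 = 10.05525 kN/m³.
With the apex down, the centroid sits h/3 = 2.35/3 = 0.783333 m below the base (the top edge), so the centroid depth is h_c = 0.887 + 0.783333 = 1.67033 m.
A = ½ × 3.04 × 2.35 = 3.572 m².
Resultant F = γ·h_c·A = 10.05525 × 1.67033 × 3.572 = 59.9938 kN.
I_c = b·h³/36 = 3.04 × 2.35³/36 = 1.09591 m⁴.
Centre of pressure: y_p = y_c + I_c/(y_c·A) = 1.67033 + 1.09591/(1.67033 × 3.572) = 1.67033 + 0.18368 = 1.85401 m along the plane.
The resultant acts 0.783333 + 0.18368 = 0.967013 m (along the plate) below the hinge at the top edge, so the moment about the hinge is M = F × 0.967013 = 59.9938 × 0.967013 = 58.0148 kN·m.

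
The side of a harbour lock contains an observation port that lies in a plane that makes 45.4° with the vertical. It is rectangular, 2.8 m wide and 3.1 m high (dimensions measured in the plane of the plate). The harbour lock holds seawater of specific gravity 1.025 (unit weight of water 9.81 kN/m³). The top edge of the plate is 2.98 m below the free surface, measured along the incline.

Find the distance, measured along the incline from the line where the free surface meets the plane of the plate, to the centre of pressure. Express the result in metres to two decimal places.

y_p = 4.71 m

γ = 1.025 × 9.81 = 10.05525 kN/m³.
The plate makes 45.4° with the vertical, i.e. θ = 90° − 45.4° = 44.6° to the horizontal. Measuring y along the incline from the free-surface line, vertical depth h = y·sinθ with sinθ = 0.702153.
The centroid lies 3.1/2 = 1.55 m below the top edge, so y_c = 2.98 + 1.55 = 4.53 m and h_c = 4.53 × 0.702153 = 3.18075 m.
A = 2.8 × 3.1 = 8.68 m².
Resultant F = γ·h_c·A = 10.05525 × 3.18075 × 8.68 = 277.614 kN.
I_c = b·h³/12 = 2.8 × 3.1³/12 = 6.95123 m⁴.
Centre of pressure: y_p = y_c + I_c/(y_c·A) = 4.53 + 6.95123/(4.53 × 8.68) = 4.53 + 0.176784 = 4.70678 m along the plane.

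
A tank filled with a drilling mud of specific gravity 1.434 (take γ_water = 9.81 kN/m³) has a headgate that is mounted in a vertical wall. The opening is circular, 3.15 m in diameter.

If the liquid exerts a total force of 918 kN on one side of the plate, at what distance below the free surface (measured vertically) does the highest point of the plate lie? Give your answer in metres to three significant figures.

d_top ≈ 6.80 m

γ = 1.434 × 9.81 = 14.06754 kN/m³.
A = π(1.575)² = 7.79311 m².
From F = γ·h_c·A, the centroid depth is h_c = 918/(14.06754 × 7.79311) = 8.37363 m.
The centroid is at the centre, 1.575 m below the top of the plate, so the highest point sits at h_top = 8.37363 − 1.575 = 6.79863 m below the surface.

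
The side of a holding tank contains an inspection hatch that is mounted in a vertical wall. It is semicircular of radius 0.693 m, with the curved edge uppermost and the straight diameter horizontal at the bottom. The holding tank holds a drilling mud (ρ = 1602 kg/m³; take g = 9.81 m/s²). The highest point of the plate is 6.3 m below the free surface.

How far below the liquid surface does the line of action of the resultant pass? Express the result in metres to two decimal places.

γ = ρg = 1602 × 9.81 / 1000 = 15.71562 kN/m³.
The centroid lies 4r/(3π) = 0.294118 m above the diameter, so r − 4r/(3π) = 0.693 − 0.294118 = 0.398882 m below the topmost point, so the centroid depth is h_c = 6.3 + 0.398882 = 6.69888 m.
A = πr²/2 = π × 0.693²/2 = 0.754373 m².
Resultant F = γ·h_c·A = 15.71562 × 6.69888 × 0.754373 = 79.4182 kN.
I_c = (π/8 − 8/(9π))·r⁴ = 0.109757 × 0.693⁴ = 0.0253143 m⁴.
Centre of pressure: y_p = y_c + I_c/(y_c·A) = 6.69888 + 0.0253143/(6.69888 × 0.754373) = 6.69888 + 0.00500931 = 6.70389 m along the plane.

h_p = 6.70 m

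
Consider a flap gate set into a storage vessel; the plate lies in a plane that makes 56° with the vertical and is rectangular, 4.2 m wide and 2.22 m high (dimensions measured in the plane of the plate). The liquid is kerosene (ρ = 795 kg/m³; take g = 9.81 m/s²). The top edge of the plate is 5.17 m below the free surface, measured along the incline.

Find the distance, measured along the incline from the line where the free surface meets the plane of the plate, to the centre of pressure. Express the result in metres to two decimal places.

γ = ρg = 795 × 9.81 / 1000 = 7.79895 kN/m³.
The plate makes 56° with the vertical, i.e. θ = 90° − 56° = 34° to the horizontal. Measuring y along the incline from the free-surface line, vertical depth h = y·sinθ with sinθ = 0.559193.
The centroid lies 2.22/2 = 1.11 m below the top edge, so y_c = 5.17 + 1.11 = 6.28 m and h_c = 6.28 × 0.559193 = 3.51173 m.
A = 4.2 × 2.22 = 9.324 m².
Resultant F = γ·h_c·A = 7.79895 × 3.51173 × 9.324 = 255.364 kN.
I_c = b·h³/12 = 4.2 × 2.22³/12 = 3.82937 m⁴.
Centre of pressure: y_p = y_c + I_c/(y_c·A) = 6.28 + 3.82937/(6.28 × 9.324) = 6.28 + 0.0653981 = 6.3454 m along the plane.

y_p = 6.35 m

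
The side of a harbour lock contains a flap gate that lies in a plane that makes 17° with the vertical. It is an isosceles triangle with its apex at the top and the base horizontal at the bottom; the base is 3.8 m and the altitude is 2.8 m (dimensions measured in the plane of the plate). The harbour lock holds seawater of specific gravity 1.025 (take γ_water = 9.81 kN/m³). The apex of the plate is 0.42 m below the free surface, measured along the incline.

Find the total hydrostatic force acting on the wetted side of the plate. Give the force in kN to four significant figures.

F ≈ 117.0 kN

γ = 1.025 × 9.81 = 10.05525 kN/m³.
The plate makes 17° with the vertical, i.e. θ = 90° − 17° = 73° to the horizontal. Measuring y along the incline from the free-surface line, vertical depth h = y·sinθ with sinθ = 0.956305.
With the apex up, the centroid sits 2h/3 = 2 × 2.8/3 = 1.86667 m below the apex, so y_c = 0.42 + 1.86667 = 2.28667 m and h_c = 2.28667 × 0.956305 = 2.18675 m.
A = ½ × 3.8 × 2.8 = 5.32 m².
Resultant F = γ·h_c·A = 10.05525 × 2.18675 × 5.32 = 116.978 kN.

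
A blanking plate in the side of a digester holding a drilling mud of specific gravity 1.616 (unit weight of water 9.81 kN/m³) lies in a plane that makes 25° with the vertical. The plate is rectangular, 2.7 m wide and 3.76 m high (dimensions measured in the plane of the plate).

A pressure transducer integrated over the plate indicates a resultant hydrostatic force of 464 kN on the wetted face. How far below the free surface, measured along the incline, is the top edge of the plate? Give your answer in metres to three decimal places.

y_top ≈ 1.301 m

γ = 1.616 × 9.81 = 15.85296 kN/m³.
A = 2.7 × 3.76 = 10.152 m².
From F = γ·h_c·A, the centroid depth is h_c = 464/(15.85296 × 10.152) = 2.88308 m.
The plate makes 25° with the vertical, i.e. θ = 90° − 25° = 65° to the horizontal. Measuring y along the incline from the free-surface line, vertical depth h = y·sinθ with sinθ = 0.906308.
Along the incline, y_c = h_c/sinθ = 2.88308/0.906308 = 3.18113 m.
The centroid lies 3.76/2 = 1.88 m below the top edge, so the top edge sits at y_top = 3.18113 − 1.88 = 1.30113 m along the incline.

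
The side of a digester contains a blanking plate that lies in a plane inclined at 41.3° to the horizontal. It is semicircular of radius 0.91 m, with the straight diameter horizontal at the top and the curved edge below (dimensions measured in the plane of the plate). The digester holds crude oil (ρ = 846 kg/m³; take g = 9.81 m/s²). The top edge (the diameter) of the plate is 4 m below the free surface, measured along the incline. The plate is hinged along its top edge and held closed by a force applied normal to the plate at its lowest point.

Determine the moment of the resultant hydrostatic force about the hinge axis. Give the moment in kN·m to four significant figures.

γ = ρg = 846 × 9.81 / 1000 = 8.29926 kN/m³.
Let θ = 41.3° be the plate's angle to the horizontal; measure y along the incline from where the plane meets the free surface. Vertical depth h = y·sinθ with sinθ = 0.660002.
The centroid of a semicircle lies 4r/(3π) = 0.386216 m from the diameter, here below the top edge, so y_c = 4 + 0.386216 = 4.38622 m and h_c = 4.38622 × 0.660002 = 2.89491 m.
A = πr²/2 = π × 0.91²/2 = 1.30078 m².
Resultant F = γ·h_c·A = 8.29926 × 2.89491 × 1.30078 = 31.252 kN.
I_c = (π/8 − 8/(9π))·r⁴ = 0.109757 × 0.91⁴ = 0.0752658 m⁴.
Centre of pressure: y_p = y_c + I_c/(y_c·A) = 4.38622 + 0.0752658/(4.38622 × 1.30078) = 4.38622 + 0.0131918 = 4.39941 m along the plane.
The resultant acts 0.386216 + 0.0131918 = 0.399408 m (along the plate) below the hinge at the top edge, so the moment about the hinge is M = F × 0.399408 = 31.252 × 0.399408 = 12.4823 kN·m.

M ≈ 12.48 kN·m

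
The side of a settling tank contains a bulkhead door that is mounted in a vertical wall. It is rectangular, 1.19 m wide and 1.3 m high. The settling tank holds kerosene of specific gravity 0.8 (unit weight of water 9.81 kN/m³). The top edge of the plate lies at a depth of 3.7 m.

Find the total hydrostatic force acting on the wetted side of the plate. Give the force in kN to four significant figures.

γ = 0.8 × 9.81 = 7.848 kN/m³.
The centroid lies 1.3/2 = 0.65 m below the top edge, so the centroid depth is h_c = 3.7 + 0.65 = 4.35 m.
A = 1.19 × 1.3 = 1.547 m².
Resultant F = γ·h_c·A = 7.848 × 4.35 × 1.547 = 52.8127 kN.

F ≈ 52.81 kN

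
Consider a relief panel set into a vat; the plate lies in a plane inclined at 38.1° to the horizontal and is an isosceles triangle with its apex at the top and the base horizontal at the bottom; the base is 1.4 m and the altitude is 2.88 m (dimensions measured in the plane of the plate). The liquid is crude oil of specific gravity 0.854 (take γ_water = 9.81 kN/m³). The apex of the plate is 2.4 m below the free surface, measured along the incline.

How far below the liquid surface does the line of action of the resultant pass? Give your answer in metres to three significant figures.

γ = 0.854 × 9.81 = 8.37774 kN/m³.
Let θ = 38.1° be the plate's angle to the horizontal; measure y along the incline from where the plane meets the free surface. Vertical depth h = y·sinθ with sinθ = 0.617036.
With the apex up, the centroid sits 2h/3 = 2 × 2.88/3 = 1.92 m below the apex, so y_c = 2.4 + 1.92 = 4.32 m and h_c = 4.32 × 0.617036 = 2.6656 m.
A = ½ × 1.4 × 2.88 = 2.016 m².
Resultant F = γ·h_c·A = 8.37774 × 2.6656 × 2.016 = 45.0207 kN.
I_c = b·h³/36 = 1.4 × 2.88³/36 = 0.928973 m⁴.
Centre of pressure: y_p = y_c + I_c/(y_c·A) = 4.32 + 0.928973/(4.32 × 2.016) = 4.32 + 0.106667 = 4.42667 m along the plane.
Vertically, h_p = y_p·sinθ = 4.42667 × 0.617036 = 2.73141 m.

h_p = 2.73 m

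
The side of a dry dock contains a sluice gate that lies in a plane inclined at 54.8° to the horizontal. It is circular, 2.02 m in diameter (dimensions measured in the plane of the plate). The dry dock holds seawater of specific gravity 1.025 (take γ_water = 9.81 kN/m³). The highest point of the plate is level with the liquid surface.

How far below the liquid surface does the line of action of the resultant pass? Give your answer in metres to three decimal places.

h_p = 1.032 m

γ = 1.025 × 9.81 = 10.05525 kN/m³.
Let θ = 54.8° be the plate's angle to the horizontal; measure y along the incline from where the plane meets the free surface. Vertical depth h = y·sinθ with sinθ = 0.817145.
The centroid is at the centre, 1.01 m below the top of the plate, so y_c = 1.01 m and h_c = 1.01 × 0.817145 = 0.825316 m.
A = π(1.01)² = 3.20474 m².
Resultant F = γ·h_c·A = 10.05525 × 0.825316 × 3.20474 = 26.5954 kN.
I_c = πr⁴/4 = π × 1.01⁴/4 = 0.817288 m⁴.
Centre of pressure: y_p = y_c + I_c/(y_c·A) = 1.01 + 0.817288/(1.01 × 3.20474) = 1.01 + 0.2525 = 1.2625 m along the plane.
Vertically, h_p = y_p·sinθ = 1.2625 × 0.817145 = 1.03165 m.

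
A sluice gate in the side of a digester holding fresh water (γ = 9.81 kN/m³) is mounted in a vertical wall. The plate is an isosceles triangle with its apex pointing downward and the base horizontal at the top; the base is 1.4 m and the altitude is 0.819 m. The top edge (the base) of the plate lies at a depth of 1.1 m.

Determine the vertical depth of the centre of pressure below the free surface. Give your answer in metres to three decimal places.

γ = 9.81 kN/m³.
With the apex down, the centroid sits h/3 = 0.819/3 = 0.273 m below the base (the top edge), so the centroid depth is h_c = 1.1 + 0.273 = 1.373 m.
A = ½ × 1.4 × 0.819 = 0.5733 m².
Resultant F = γ·h_c·A = 9.81 × 1.373 × 0.5733 = 7.72185 kN.
I_c = b·h³/36 = 1.4 × 0.819³/36 = 0.0213637 m⁴.
Centre of pressure: y_p = y_c + I_c/(y_c·A) = 1.373 + 0.0213637/(1.373 × 0.5733) = 1.373 + 0.0271409 = 1.40014 m along the plane.

h_p = 1.400 m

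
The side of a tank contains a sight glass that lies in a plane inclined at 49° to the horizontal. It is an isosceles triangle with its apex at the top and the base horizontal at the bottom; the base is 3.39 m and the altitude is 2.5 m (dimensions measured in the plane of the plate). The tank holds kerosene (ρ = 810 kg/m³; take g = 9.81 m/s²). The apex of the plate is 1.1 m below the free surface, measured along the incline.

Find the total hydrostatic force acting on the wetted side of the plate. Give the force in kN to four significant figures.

γ = ρg = 810 × 9.81 / 1000 = 7.9461 kN/m³.
Let θ = 49° be the plate's angle to the horizontal; measure y along the incline from where the plane meets the free surface. Vertical depth h = y·sinθ with sinθ = 0.754710.
With the apex up, the centroid sits 2h/3 = 2 × 2.5/3 = 1.66667 m below the apex, so y_c = 1.1 + 1.66667 = 2.76667 m and h_c = 2.76667 × 0.754710 = 2.08803 m.
A = ½ × 3.39 × 2.5 = 4.2375 m².
Resultant F = γ·h_c·A = 7.9461 × 2.08803 × 4.2375 = 70.3073 kN.

F ≈ 70.31 kN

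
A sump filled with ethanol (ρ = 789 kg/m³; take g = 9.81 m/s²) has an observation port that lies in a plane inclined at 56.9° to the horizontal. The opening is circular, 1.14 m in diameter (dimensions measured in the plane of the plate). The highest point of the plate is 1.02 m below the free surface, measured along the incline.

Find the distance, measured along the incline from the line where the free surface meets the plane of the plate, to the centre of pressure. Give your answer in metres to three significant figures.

y_p = 1.64 m

γ = ρg = 789 × 9.81 / 1000 = 7.74009 kN/m³.
Let θ = 56.9° be the plate's angle to the horizontal; measure y along the incline from where the plane meets the free surface. Vertical depth h = y·sinθ with sinθ = 0.837719.
The centroid is at the centre, 0.57 m below the top of the plate, so y_c = 1.02 + 0.57 = 1.59 m and h_c = 1.59 × 0.837719 = 1.33197 m.
A = π(0.57)² = 1.0207 m².
Resultant F = γ·h_c·A = 7.74009 × 1.33197 × 1.0207 = 10.523 kN.
I_c = πr⁴/4 = π × 0.57⁴/4 = 0.0829066 m⁴.
Centre of pressure: y_p = y_c + I_c/(y_c·A) = 1.59 + 0.0829066/(1.59 × 1.0207) = 1.59 + 0.0510851 = 1.64109 m along the plane.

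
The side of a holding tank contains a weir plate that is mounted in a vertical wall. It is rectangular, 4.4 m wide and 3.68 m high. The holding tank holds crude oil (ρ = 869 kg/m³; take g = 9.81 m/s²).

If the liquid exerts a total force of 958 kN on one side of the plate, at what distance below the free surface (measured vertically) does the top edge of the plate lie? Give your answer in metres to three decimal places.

d_top ≈ 5.100 m

γ = ρg = 869 × 9.81 / 1000 = 8.52489 kN/m³.
A = 4.4 × 3.68 = 16.192 m².
From F = γ·h_c·A, the centroid depth is h_c = 958/(8.52489 × 16.192) = 6.94027 m.
The centroid lies 3.68/2 = 1.84 m below the top edge, so the top edge sits at h_top = 6.94027 − 1.84 = 5.10027 m below the surface.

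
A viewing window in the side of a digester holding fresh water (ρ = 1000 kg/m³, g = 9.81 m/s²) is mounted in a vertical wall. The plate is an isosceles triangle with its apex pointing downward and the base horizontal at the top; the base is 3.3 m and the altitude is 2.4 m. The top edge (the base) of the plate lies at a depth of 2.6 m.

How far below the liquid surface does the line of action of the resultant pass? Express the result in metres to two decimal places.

h_p = 3.49 m

γ = ρg = 1000 × 9.81 = 9810 N/m³ = 9.81 kN/m³.
With the apex down, the centroid sits h/3 = 2.4/3 = 0.8 m below the base (the top edge), so the centroid depth is h_c = 2.6 + 0.8 = 3.4 m.
A = ½ × 3.3 × 2.4 = 3.96 m².
Resultant F = γ·h_c·A = 9.81 × 3.4 × 3.96 = 132.082 kN.
I_c = b·h³/36 = 3.3 × 2.4³/36 = 1.2672 m⁴.
Centre of pressure: y_p = y_c + I_c/(y_c·A) = 3.4 + 1.2672/(3.4 × 3.96) = 3.4 + 0.0941176 = 3.49412 m along the plane.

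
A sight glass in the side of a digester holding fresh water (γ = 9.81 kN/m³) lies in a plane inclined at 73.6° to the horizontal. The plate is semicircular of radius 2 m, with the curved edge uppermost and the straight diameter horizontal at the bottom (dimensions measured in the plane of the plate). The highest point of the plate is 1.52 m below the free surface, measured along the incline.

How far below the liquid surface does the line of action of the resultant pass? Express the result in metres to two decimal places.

γ = 9.81 kN/m³.
Let θ = 73.6° be the plate's angle to the horizontal; measure y along the incline from where the plane meets the free surface. Vertical depth h = y·sinθ with sinθ = 0.959314.
The centroid lies 4r/(3π) = 0.848826 m above the diameter, so r − 4r/(3π) = 2 − 0.848826 = 1.15117 m below the topmost point, so y_c = 1.52 + 1.15117 = 2.67117 m and h_c = 2.67117 × 0.959314 = 2.56249 m.
A = πr²/2 = π × 2²/2 = 6.28319 m².
Resultant F = γ·h_c·A = 9.81 × 2.56249 × 6.28319 = 157.947 kN.
I_c = (π/8 − 8/(9π))·r⁴ = 0.109757 × 2⁴ = 1.75611 m⁴.
Centre of pressure: y_p = y_c + I_c/(y_c·A) = 2.67117 + 1.75611/(2.67117 × 6.28319) = 2.67117 + 0.104633 = 2.7758 m along the plane.
Vertically, h_p = y_p·sinθ = 2.7758 × 0.959314 = 2.66286 m.

h_p = 2.66 m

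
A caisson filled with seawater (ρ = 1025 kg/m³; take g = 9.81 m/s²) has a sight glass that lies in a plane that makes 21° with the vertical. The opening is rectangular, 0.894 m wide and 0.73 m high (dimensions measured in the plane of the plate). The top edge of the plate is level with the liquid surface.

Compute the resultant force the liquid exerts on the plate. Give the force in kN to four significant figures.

F ≈ 2.236 kN

γ = ρg = 1025 × 9.81 / 1000 = 10.05525 kN/m³.
The plate makes 21° with the vertical, i.e. θ = 90° − 21° = 69° to the horizontal. Measuring y along the incline from the free-surface line, vertical depth h = y·sinθ with sinθ = 0.933580.
The centroid lies 0.73/2 = 0.365 m below the top edge, so y_c = 0.365 m and h_c = 0.365 × 0.933580 = 0.340757 m.
A = 0.894 × 0.73 = 0.65262 m².
Resultant F = γ·h_c·A = 10.05525 × 0.340757 × 0.65262 = 2.23614 kN.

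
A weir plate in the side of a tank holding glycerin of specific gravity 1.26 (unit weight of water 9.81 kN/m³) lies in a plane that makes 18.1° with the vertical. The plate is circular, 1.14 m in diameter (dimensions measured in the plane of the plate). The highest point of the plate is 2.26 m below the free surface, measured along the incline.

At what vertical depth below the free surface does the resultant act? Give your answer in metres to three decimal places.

h_p = 2.717 m

γ = 1.26 × 9.81 = 12.3606 kN/m³.
The plate makes 18.1° with the vertical, i.e. θ = 90° − 18.1° = 71.9° to the horizontal. Measuring y along the incline from the free-surface line, vertical depth h = y·sinθ with sinθ = 0.950516.
The centroid is at the centre, 0.57 m below the top of the plate, so y_c = 2.26 + 0.57 = 2.83 m and h_c = 2.83 × 0.950516 = 2.68996 m.
A = π(0.57)² = 1.0207 m².
Resultant F = γ·h_c·A = 12.3606 × 2.68996 × 1.0207 = 33.9378 kN.
I_c = πr⁴/4 = π × 0.57⁴/4 = 0.0829066 m⁴.
Centre of pressure: y_p = y_c + I_c/(y_c·A) = 2.83 + 0.0829066/(2.83 × 1.0207) = 2.83 + 0.0287015 = 2.8587 m along the plane.
Vertically, h_p = y_p·sinθ = 2.8587 × 0.950516 = 2.71724 m.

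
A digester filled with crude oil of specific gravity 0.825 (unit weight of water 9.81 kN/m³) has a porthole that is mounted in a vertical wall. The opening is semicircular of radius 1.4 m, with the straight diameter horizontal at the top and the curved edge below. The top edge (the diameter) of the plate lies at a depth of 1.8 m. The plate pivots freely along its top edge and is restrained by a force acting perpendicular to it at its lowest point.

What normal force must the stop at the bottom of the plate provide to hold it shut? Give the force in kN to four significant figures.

P ≈ 27.76 kN

γ = 0.825 × 9.81 = 8.09325 kN/m³.
The centroid of a semicircle lies 4r/(3π) = 0.594178 m from the diameter, here below the top edge, so the centroid depth is h_c = 1.8 + 0.594178 = 2.39418 m.
A = πr²/2 = π × 1.4²/2 = 3.07876 m².
Resultant F = γ·h_c·A = 8.09325 × 2.39418 × 3.07876 = 59.6562 kN.
I_c = (π/8 − 8/(9π))·r⁴ = 0.109757 × 1.4⁴ = 0.421642 m⁴.
Centre of pressure: y_p = y_c + I_c/(y_c·A) = 2.39418 + 0.421642/(2.39418 × 3.07876) = 2.39418 + 0.057202 = 2.45138 m along the plane.
The resultant acts 0.594178 + 0.057202 = 0.65138 m (along the plate) below the hinge at the top edge, so the moment about the hinge is M = F × 0.65138 = 59.6562 × 0.65138 = 38.8589 kN·m.
A normal force at the bottom, 1.4 m from the hinge, must supply this moment: P = 38.8589/1.4 = 27.7564 kN.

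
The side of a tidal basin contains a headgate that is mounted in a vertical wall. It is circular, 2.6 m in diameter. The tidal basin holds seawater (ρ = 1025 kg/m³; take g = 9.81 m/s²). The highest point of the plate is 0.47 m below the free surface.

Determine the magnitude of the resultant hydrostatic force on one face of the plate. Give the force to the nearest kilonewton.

γ = ρg = 1025 × 9.81 / 1000 = 10.05525 kN/m³.
The centroid is at the centre, 1.3 m below the top of the plate, so the centroid depth is h_c = 0.47 + 1.3 = 1.77 m.
A = π(1.3)² = 5.30929 m².
Resultant F = γ·h_c·A = 10.05525 × 1.77 × 5.30929 = 94.4936 kN.

F ≈ 94 kN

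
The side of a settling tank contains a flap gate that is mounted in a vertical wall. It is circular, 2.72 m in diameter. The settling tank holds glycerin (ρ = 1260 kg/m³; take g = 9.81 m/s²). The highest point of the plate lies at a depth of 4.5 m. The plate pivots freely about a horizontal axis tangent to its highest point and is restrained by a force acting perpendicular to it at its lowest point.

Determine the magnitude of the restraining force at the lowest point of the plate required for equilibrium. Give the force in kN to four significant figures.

P ≈ 222.7 kN

γ = ρg = 1260 × 9.81 / 1000 = 12.3606 kN/m³.
The centroid is at the centre, 1.36 m below the top of the plate, so the centroid depth is h_c = 4.5 + 1.36 = 5.86 m.
A = π(1.36)² = 5.81069 m².
Resultant F = γ·h_c·A = 12.3606 × 5.86 × 5.81069 = 420.886 kN.
I_c = πr⁴/4 = π × 1.36⁴/4 = 2.68686 m⁴.
Centre of pressure: y_p = y_c + I_c/(y_c·A) = 5.86 + 2.68686/(5.86 × 5.81069) = 5.86 + 0.0789078 = 5.93891 m along the plane.
The resultant acts 1.36 + 0.0789078 = 1.43891 m (along the plate) below the hinge at the top edge, so the moment about the hinge is M = F × 1.43891 = 420.886 × 1.43891 = 605.617 kN·m.
A normal force at the bottom, 2.72 m from the hinge, must supply this moment: P = 605.617/2.72 = 222.653 kN.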